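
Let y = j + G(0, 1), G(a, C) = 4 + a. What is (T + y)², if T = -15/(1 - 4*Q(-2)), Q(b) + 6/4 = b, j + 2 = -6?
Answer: 25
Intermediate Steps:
j = -8 (j = -2 - 6 = -8)
Q(b) = -3/2 + b
T = -1 (T = -15/(1 - 4*(-3/2 - 2)) = -15/(1 - 4*(-7/2)) = -15/(1 + 14) = -15/15 = -15*1/15 = -1)
y = -4 (y = -8 + (4 + 0) = -8 + 4 = -4)
(T + y)² = (-1 - 4)² = (-5)² = 25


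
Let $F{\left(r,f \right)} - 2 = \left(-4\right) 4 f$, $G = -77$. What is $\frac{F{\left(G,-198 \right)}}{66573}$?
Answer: $\frac{3170}{66573} \approx 0.047617$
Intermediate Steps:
$F{\left(r,f \right)} = 2 - 16 f$ ($F{\left(r,f \right)} = 2 + \left(-4\right) 4 f = 2 - 16 f$)
$\frac{F{\left(G,-198 \right)}}{66573} = \frac{2 - -3168}{66573} = \left(2 + 3168\right) \frac{1}{66573} = 3170 \cdot \frac{1}{66573} = \frac{3170}{66573}$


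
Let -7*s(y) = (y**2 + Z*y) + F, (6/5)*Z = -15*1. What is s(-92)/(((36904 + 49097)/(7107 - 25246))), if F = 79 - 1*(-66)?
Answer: 59006167/200669 ≈ 294.05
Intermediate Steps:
Z = -25/2 (Z = 5*(-15*1)/6 = (5/6)*(-15) = -25/2 ≈ -12.500)
F = 145 (F = 79 + 66 = 145)
s(y) = -145/7 - y**2/7 + 25*y/14 (s(y) = -((y**2 - 25*y/2) + 145)/7 = -(145 + y**2 - 25*y/2)/7 = -145/7 - y**2/7 + 25*y/14)
s(-92)/(((36904 + 49097)/(7107 - 25246))) = (-145/7 - 1/7*(-92)**2 + (25/14)*(-92))/(((36904 + 49097)/(7107 - 25246))) = (-145/7 - 1/7*8464 - 1150/7)/((86001/(-18139))) = (-145/7 - 8464/7 - 1150/7)/((86001*(-1/18139))) = -9759/(7*(-86001/18139)) = -9759/7*(-18139/86001) = 59006167/200669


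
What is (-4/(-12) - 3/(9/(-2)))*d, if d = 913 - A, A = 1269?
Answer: -356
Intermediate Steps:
d = -356 (d = 913 - 1*1269 = 913 - 1269 = -356)
(-4/(-12) - 3/(9/(-2)))*d = (-4/(-12) - 3/(9/(-2)))*(-356) = (-4*(-1/12) - 3/(9*(-½)))*(-356) = (⅓ - 3/(-9/2))*(-356) = (⅓ - 3*(-2/9))*(-356) = (⅓ + ⅔)*(-356) = 1*(-356) = -356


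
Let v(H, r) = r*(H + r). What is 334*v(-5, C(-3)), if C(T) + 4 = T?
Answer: 28056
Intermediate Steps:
C(T) = -4 + T
334*v(-5, C(-3)) = 334*((-4 - 3)*(-5 + (-4 - 3))) = 334*(-7*(-5 - 7)) = 334*(-7*(-12)) = 334*84 = 28056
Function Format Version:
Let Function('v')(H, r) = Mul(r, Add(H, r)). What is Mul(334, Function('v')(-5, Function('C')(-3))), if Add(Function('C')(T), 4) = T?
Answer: 28056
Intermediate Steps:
Function('C')(T) = Add(-4, T)
Mul(334, Function('v')(-5, Function('C')(-3))) = Mul(334, Mul(Add(-4, -3), Add(-5, Add(-4, -3)))) = Mul(334, Mul(-7, Add(-5, -7))) = Mul(334, Mul(-7, -12)) = Mul(334, 84) = 28056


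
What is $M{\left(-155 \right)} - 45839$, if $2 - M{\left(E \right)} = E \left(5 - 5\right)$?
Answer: $-45837$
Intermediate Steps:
$M{\left(E \right)} = 2$ ($M{\left(E \right)} = 2 - E \left(5 - 5\right) = 2 - E 0 = 2 - 0 = 2 + 0 = 2$)
$M{\left(-155 \right)} - 45839 = 2 - 45839 = -45837$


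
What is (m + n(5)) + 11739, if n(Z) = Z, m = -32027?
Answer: -20283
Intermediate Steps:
(m + n(5)) + 11739 = (-32027 + 5) + 11739 = -32022 + 11739 = -20283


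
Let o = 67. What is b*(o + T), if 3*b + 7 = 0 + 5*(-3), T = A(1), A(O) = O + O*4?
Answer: -528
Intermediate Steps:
A(O) = 5*O (A(O) = O + 4*O = 5*O)
T = 5 (T = 5*1 = 5)
b = -22/3 (b = -7/3 + (0 + 5*(-3))/3 = -7/3 + (0 - 15)/3 = -7/3 + (1/3)*(-15) = -7/3 - 5 = -22/3 ≈ -7.3333)
b*(o + T) = -22*(67 + 5)/3 = -22/3*72 = -528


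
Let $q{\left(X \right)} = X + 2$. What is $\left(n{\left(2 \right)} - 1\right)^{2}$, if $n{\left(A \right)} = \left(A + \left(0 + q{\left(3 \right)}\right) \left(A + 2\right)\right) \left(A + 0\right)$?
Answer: $1849$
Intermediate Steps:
$q{\left(X \right)} = 2 + X$
$n{\left(A \right)} = A \left(10 + 6 A\right)$ ($n{\left(A \right)} = \left(A + \left(0 + \left(2 + 3\right)\right) \left(A + 2\right)\right) \left(A + 0\right) = \left(A + \left(0 + 5\right) \left(2 + A\right)\right) A = \left(A + 5 \left(2 + A\right)\right) A = \left(A + \left(10 + 5 A\right)\right) A = \left(10 + 6 A\right) A = A \left(10 + 6 A\right)$)
$\left(n{\left(2 \right)} - 1\right)^{2} = \left(2 \cdot 2 \left(5 + 3 \cdot 2\right) - 1\right)^{2} = \left(2 \cdot 2 \left(5 + 6\right) - 1\right)^{2} = \left(2 \cdot 2 \cdot 11 - 1\right)^{2} = \left(44 - 1\right)^{2} = 43^{2} = 1849$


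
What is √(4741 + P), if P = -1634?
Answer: √3107 ≈ 55.740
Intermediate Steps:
√(4741 + P) = √(4741 - 1634) = √3107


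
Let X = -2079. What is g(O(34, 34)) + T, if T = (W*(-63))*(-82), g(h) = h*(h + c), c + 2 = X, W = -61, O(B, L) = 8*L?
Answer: -807174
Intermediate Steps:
c = -2081 (c = -2 - 2079 = -2081)
g(h) = h*(-2081 + h) (g(h) = h*(h - 2081) = h*(-2081 + h))
T = -315126 (T = -61*(-63)*(-82) = 3843*(-82) = -315126)
g(O(34, 34)) + T = (8*34)*(-2081 + 8*34) - 315126 = 272*(-2081 + 272) - 315126 = 272*(-1809) - 315126 = -492048 - 315126 = -807174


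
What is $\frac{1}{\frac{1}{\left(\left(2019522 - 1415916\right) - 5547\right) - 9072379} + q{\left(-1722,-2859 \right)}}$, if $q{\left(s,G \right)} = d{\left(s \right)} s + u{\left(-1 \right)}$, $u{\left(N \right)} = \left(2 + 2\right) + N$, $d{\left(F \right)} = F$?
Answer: $\frac{8474320}{25128790929839} \approx 3.3724 \cdot 10^{-7}$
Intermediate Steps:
$u{\left(N \right)} = 4 + N$
$q{\left(s,G \right)} = 3 + s^{2}$ ($q{\left(s,G \right)} = s s + \left(4 - 1\right) = s^{2} + 3 = 3 + s^{2}$)
$\frac{1}{\frac{1}{\left(\left(2019522 - 1415916\right) - 5547\right) - 9072379} + q{\left(-1722,-2859 \right)}} = \frac{1}{\frac{1}{\left(\left(2019522 - 1415916\right) - 5547\right) - 9072379} + \left(3 + \left(-1722\right)^{2}\right)} = \frac{1}{\frac{1}{\left(603606 - 5547\right) - 9072379} + \left(3 + 2965284\right)} = \frac{1}{\frac{1}{598059 - 9072379} + 2965287} = \frac{1}{\frac{1}{-8474320} + 2965287} = \frac{1}{- \frac{1}{8474320} + 2965287} = \frac{1}{\frac{25128790929839}{8474320}} = \frac{8474320}{25128790929839}$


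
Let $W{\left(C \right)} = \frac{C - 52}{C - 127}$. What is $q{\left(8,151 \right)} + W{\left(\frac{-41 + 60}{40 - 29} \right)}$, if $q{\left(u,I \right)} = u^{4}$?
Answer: $\frac{5644841}{1378} \approx 4096.4$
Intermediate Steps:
$W{\left(C \right)} = \frac{-52 + C}{-127 + C}$
$q{\left(8,151 \right)} + W{\left(\frac{-41 + 60}{40 - 29} \right)} = 8^{4} + \frac{-52 + \frac{-41 + 60}{40 - 29}}{-127 + \frac{-41 + 60}{40 - 29}} = 4096 + \frac{-52 + \frac{19}{11}}{-127 + \frac{19}{11}} = 4096 + \frac{1}{- \frac{1378}{11}} \left(- \frac{553}{11}\right) = 4096 - - \frac{553}{1378} = 4096 + \frac{553}{1378} = \frac{5644841}{1378}$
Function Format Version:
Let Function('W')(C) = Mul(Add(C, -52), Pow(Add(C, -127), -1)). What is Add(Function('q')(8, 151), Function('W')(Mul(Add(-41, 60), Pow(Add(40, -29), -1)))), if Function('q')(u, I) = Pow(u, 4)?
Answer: Rational(5644841, 1378) ≈ 4096.4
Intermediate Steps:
Function('W')(C) = Mul(Pow(Add(-127, C), -1), Add(-52, C)) (Function('W')(C) = Mul(Add(-52, C), Pow(Add(-127, C), -1)) = Mul(Pow(Add(-127, C), -1), Add(-52, C)))
Add(Function('q')(8, 151), Function('W')(Mul(Add(-41, 60), Pow(Add(40, -29), -1)))) = Add(Pow(8, 4), Mul(Pow(Add(-127, Mul(Add(-41, 60), Pow(Add(40, -29), -1))), -1), Add(-52, Mul(Add(-41, 60), Pow(Add(40, -29), -1))))) = Add(4096, Mul(Pow(Add(-127, Mul(19, Pow(11, -1))), -1), Add(-52, Mul(19, Pow(11, -1))))) = Add(4096, Mul(Pow(Add(-127, Mul(19, Rational(1, 11))), -1), Add(-52, Mul(19, Rational(1, 11))))) = Add(4096, Mul(Pow(Add(-127, Rational(19, 11)), -1), Add(-52, Rational(19, 11)))) = Add(4096, Mul(Pow(Rational(-1378, 11), -1), Rational(-553, 11))) = Add(4096, Mul(Rational(-11, 1378), Rational(-553, 11))) = Add(4096, Rational(553, 1378)) = Rational(5644841, 1378)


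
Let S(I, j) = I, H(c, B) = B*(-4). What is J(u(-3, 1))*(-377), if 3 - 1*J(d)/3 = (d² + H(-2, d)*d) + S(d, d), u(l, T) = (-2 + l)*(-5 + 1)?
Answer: -1337973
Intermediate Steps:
H(c, B) = -4*B
u(l, T) = 8 - 4*l (u(l, T) = (-2 + l)*(-4) = 8 - 4*l)
J(d) = 9 - 3*d + 9*d² (J(d) = 9 - 3*((d² + (-4*d)*d) + d) = 9 - 3*((d² - 4*d²) + d) = 9 - 3*(-3*d² + d) = 9 - 3*(d - 3*d²) = 9 + (-3*d + 9*d²) = 9 - 3*d + 9*d²)
J(u(-3, 1))*(-377) = (9 - 3*(8 - 4*(-3)) + 9*(8 - 4*(-3))²)*(-377) = (9 - 3*(8 + 12) + 9*(8 + 12)²)*(-377) = (9 - 3*20 + 9*20²)*(-377) = (9 - 60 + 9*400)*(-377) = (9 - 60 + 3600)*(-377) = 3549*(-377) = -1337973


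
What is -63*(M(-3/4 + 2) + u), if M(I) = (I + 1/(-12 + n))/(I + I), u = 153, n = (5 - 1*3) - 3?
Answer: -1256913/130 ≈ -9668.6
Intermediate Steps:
n = -1 (n = (5 - 3) - 3 = 2 - 3 = -1)
M(I) = (-1/13 + I)/(2*I) (M(I) = (I + 1/(-12 - 1))/(I + I) = (I + 1/(-13))/((2*I)) = (I - 1/13)*(1/(2*I)) = (-1/13 + I)*(1/(2*I)) = (-1/13 + I)/(2*I))
-63*(M(-3/4 + 2) + u) = -63*((-1 + 13*(-3/4 + 2))/(26*(-3/4 + 2)) + 153) = -63*((-1 + 13*(5/4))/(26*(5/4)) + 153) = -63*((1/26)*(4/5)*(-1 + 65/4) + 153) = -63*((1/26)*(4/5)*(61/4) + 153) = -63*(61/130 + 153) = -63*19951/130 = -1256913/130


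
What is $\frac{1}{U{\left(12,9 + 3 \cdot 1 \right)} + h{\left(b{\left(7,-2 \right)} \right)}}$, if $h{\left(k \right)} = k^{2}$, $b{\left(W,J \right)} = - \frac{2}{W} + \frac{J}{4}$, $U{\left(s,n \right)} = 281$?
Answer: $\frac{196}{55197} \approx 0.0035509$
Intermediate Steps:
$b{\left(W,J \right)} = - \frac{2}{W} + \frac{J}{4}$ ($b{\left(W,J \right)} = - \frac{2}{W} + J \frac{1}{4} = - \frac{2}{W} + \frac{J}{4}$)
$\frac{1}{U{\left(12,9 + 3 \cdot 1 \right)} + h{\left(b{\left(7,-2 \right)} \right)}} = \frac{1}{281 + \left(- \frac{2}{7} + \frac{1}{4} \left(-2\right)\right)^{2}} = \frac{1}{281 + \left(\left(-2\right) \frac{1}{7} - \frac{1}{2}\right)^{2}} = \frac{1}{281 + \left(- \frac{2}{7} - \frac{1}{2}\right)^{2}} = \frac{1}{281 + \left(- \frac{11}{14}\right)^{2}} = \frac{1}{281 + \frac{121}{196}} = \frac{1}{\frac{55197}{196}} = \frac{196}{55197}$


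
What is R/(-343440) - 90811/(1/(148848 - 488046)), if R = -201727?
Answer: 10578951265670047/343440 ≈ 3.0803e+10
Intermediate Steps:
R/(-343440) - 90811/(1/(148848 - 488046)) = -201727/(-343440) - 90811/(1/(148848 - 488046)) = -201727*(-1/343440) - 90811/(1/(-339198)) = 201727/343440 - 90811/(-1/339198) = 201727/343440 - 90811*(-339198) = 201727/343440 + 30802909578 = 10578951265670047/343440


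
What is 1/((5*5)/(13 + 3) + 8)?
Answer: 16/153 ≈ 0.10458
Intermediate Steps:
1/((5*5)/(13 + 3) + 8) = 1/(25/16 + 8) = 1/(153/16) = 16/153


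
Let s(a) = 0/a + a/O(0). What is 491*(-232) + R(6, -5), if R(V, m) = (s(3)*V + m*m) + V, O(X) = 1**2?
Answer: -113863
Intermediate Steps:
O(X) = 1
s(a) = a (s(a) = 0/a + a/1 = 0 + a*1 = 0 + a = a)
R(V, m) = m**2 + 4*V (R(V, m) = (3*V + m*m) + V = (3*V + m**2) + V = (m**2 + 3*V) + V = m**2 + 4*V)
491*(-232) + R(6, -5) = 491*(-232) + ((-5)**2 + 4*6) = -113912 + (25 + 24) = -113912 + 49 = -113863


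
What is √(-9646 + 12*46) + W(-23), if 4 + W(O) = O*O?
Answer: 525 + I*√9094 ≈ 525.0 + 95.362*I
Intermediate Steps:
W(O) = -4 + O² (W(O) = -4 + O*O = -4 + O²)
√(-9646 + 12*46) + W(-23) = √(-9646 + 12*46) + (-4 + (-23)²) = √(-9646 + 552) + (-4 + 529) = √(-9094) + 525 = I*√9094 + 525 = 525 + I*√9094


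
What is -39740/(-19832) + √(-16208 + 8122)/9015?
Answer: 9935/4958 + I*√8086/9015 ≈ 2.0038 + 0.0099747*I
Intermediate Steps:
-39740/(-19832) + √(-16208 + 8122)/9015 = -39740*(-1/19832) + √(-8086)*(1/9015) = 9935/4958 + (I*√8086)*(1/9015) = 9935/4958 + I*√8086/9015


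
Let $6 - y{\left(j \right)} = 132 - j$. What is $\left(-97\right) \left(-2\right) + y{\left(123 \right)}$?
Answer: $191$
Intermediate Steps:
$y{\left(j \right)} = -126 + j$ ($y{\left(j \right)} = 6 - \left(132 - j\right) = 6 + \left(-132 + j\right) = -126 + j$)
$\left(-97\right) \left(-2\right) + y{\left(123 \right)} = \left(-97\right) \left(-2\right) + \left(-126 + 123\right) = 194 - 3 = 191$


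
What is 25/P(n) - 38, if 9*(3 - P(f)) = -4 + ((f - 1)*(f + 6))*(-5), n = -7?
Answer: -2473/71 ≈ -34.831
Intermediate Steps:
P(f) = 31/9 + 5*(-1 + f)*(6 + f)/9 (P(f) = 3 - (-4 + ((f - 1)*(f + 6))*(-5))/9 = 3 - (-4 + ((-1 + f)*(6 + f))*(-5))/9 = 3 - (-4 - 5*(-1 + f)*(6 + f))/9 = 3 + (4/9 + 5*(-1 + f)*(6 + f)/9) = 31/9 + 5*(-1 + f)*(6 + f)/9)
25/P(n) - 38 = 25/(⅑ + (5/9)*(-7)² + (25/9)*(-7)) - 38 = 25/(⅑ + (5/9)*49 - 175/9) - 38 = 25/(⅑ + 245/9 - 175/9) - 38 = 25/(71/9) - 38 = 25*(9/71) - 38 = 225/71 - 38 = -2473/71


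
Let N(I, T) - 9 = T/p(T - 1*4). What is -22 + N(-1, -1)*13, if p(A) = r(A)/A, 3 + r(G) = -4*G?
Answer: 1680/17 ≈ 98.823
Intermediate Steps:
r(G) = -3 - 4*G
p(A) = (-3 - 4*A)/A
N(I, T) = 9 + T/(-4 - 3/(-4 + T)) (N(I, T) = 9 + T/(-4 - 3/(T - 1*4)) = 9 + T/(-4 - 3/(T - 4)) = 9 + T/(-4 - 3/(-4 + T)))
-22 + N(-1, -1)*13 = -22 + ((-117 - 1*(-1)² + 40*(-1))/(-13 + 4*(-1)))*13 = -22 + ((-117 - 1*1 - 40)/(-13 - 4))*13 = -22 + ((-117 - 1 - 40)/(-17))*13 = -22 - 1/17*(-158)*13 = -22 + (158/17)*13 = -22 + 2054/17 = 1680/17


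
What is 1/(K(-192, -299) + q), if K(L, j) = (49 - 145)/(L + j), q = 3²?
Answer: 491/4515 ≈ 0.10875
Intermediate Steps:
q = 9
K(L, j) = -96/(L + j)
1/(K(-192, -299) + q) = 1/(-96/(-192 - 299) + 9) = 1/(-96/(-491) + 9) = 1/(-96*(-1/491) + 9) = 1/(96/491 + 9) = 1/(4515/491) = 491/4515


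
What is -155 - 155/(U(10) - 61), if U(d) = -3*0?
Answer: -9300/61 ≈ -152.46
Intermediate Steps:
U(d) = 0
-155 - 155/(U(10) - 61) = -155 - 155/(0 - 61) = -155 - 155/(-61) = -155 - 1/61*(-155) = -155 + 155/61 = -9300/61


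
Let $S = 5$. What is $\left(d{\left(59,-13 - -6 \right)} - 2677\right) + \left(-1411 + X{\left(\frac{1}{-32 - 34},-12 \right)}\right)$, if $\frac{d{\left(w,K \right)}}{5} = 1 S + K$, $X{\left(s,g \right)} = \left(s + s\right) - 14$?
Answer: $- \frac{135697}{33} \approx -4112.0$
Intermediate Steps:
$X{\left(s,g \right)} = -14 + 2 s$ ($X{\left(s,g \right)} = 2 s - 14 = -14 + 2 s$)
$d{\left(w,K \right)} = 25 + 5 K$ ($d{\left(w,K \right)} = 5 \left(1 \cdot 5 + K\right) = 5 \left(5 + K\right) = 25 + 5 K$)
$\left(d{\left(59,-13 - -6 \right)} - 2677\right) + \left(-1411 + X{\left(\frac{1}{-32 - 34},-12 \right)}\right) = \left(\left(25 + 5 \left(-13 - -6\right)\right) - 2677\right) - \left(1425 - \frac{2}{-32 - 34}\right) = \left(\left(25 + 5 \left(-13 + 6\right)\right) - 2677\right) - \left(1425 + \frac{1}{33}\right) = \left(\left(25 + 5 \left(-7\right)\right) - 2677\right) + \left(-1411 + \left(-14 + 2 \left(- \frac{1}{66}\right)\right)\right) = \left(\left(25 - 35\right) - 2677\right) - \frac{47026}{33} = \left(-10 - 2677\right) - \frac{47026}{33} = -2687 - \frac{47026}{33} = - \frac{135697}{33}$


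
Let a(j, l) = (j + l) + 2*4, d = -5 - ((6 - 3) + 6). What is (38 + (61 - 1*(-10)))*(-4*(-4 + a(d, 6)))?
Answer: 1744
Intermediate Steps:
d = -14 (d = -5 - (3 + 6) = -5 - 1*9 = -5 - 9 = -14)
a(j, l) = 8 + j + l (a(j, l) = (j + l) + 8 = 8 + j + l)
(38 + (61 - 1*(-10)))*(-4*(-4 + a(d, 6))) = (38 + (61 - 1*(-10)))*(-4*(-4 + (8 - 14 + 6))) = (38 + (61 + 10))*(-4*(-4 + 0)) = (38 + 71)*(-4*(-4)) = 109*16 = 1744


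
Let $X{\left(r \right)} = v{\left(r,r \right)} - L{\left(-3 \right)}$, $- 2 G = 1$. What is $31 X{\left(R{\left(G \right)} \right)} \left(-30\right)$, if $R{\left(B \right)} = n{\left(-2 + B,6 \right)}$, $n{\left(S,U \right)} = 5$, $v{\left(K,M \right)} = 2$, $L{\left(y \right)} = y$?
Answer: $-4650$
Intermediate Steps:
$G = - \frac{1}{2}$ ($G = \left(- \frac{1}{2}\right) 1 = - \frac{1}{2} \approx -0.5$)
$R{\left(B \right)} = 5$
$X{\left(r \right)} = 5$ ($X{\left(r \right)} = 2 - -3 = 2 + 3 = 5$)
$31 X{\left(R{\left(G \right)} \right)} \left(-30\right) = 31 \cdot 5 \left(-30\right) = 155 \left(-30\right) = -4650$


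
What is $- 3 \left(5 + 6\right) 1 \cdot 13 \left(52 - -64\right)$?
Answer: $-49764$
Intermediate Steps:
$- 3 \left(5 + 6\right) 1 \cdot 13 \left(52 - -64\right) = - 3 \cdot 11 \cdot 1 \cdot 13 \left(52 + 64\right) = \left(-3\right) 11 \cdot 13 \cdot 116 = \left(-33\right) 13 \cdot 116 = \left(-429\right) 116 = -49764$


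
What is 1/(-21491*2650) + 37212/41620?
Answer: 105963307609/118515343150 ≈ 0.89409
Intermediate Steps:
1/(-21491*2650) + 37212/41620 = -1/21491*1/2650 + 37212*(1/41620) = -1/56951150 + 9303/10405 = 105963307609/118515343150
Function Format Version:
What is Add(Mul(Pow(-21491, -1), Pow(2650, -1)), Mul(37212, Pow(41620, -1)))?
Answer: Rational(105963307609, 118515343150) ≈ 0.89409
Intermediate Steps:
Add(Mul(Pow(-21491, -1), Pow(2650, -1)), Mul(37212, Pow(41620, -1))) = Add(Mul(Rational(-1, 21491), Rational(1, 2650)), Mul(37212, Rational(1, 41620))) = Add(Rational(-1, 56951150), Rational(9303, 10405)) = Rational(105963307609, 118515343150)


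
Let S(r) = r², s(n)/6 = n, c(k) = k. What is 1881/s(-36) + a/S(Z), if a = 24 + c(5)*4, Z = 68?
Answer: -60335/6936 ≈ -8.6988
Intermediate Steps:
s(n) = 6*n
a = 44 (a = 24 + 5*4 = 24 + 20 = 44)
1881/s(-36) + a/S(Z) = 1881/((6*(-36))) + 44/(68²) = 1881/(-216) + 44/4624 = 1881*(-1/216) + 44*(1/4624) = -209/24 + 11/1156 = -60335/6936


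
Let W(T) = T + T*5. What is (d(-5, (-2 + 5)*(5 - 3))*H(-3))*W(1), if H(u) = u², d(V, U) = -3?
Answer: -162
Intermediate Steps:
W(T) = 6*T (W(T) = T + 5*T = 6*T)
(d(-5, (-2 + 5)*(5 - 3))*H(-3))*W(1) = (-3*(-3)²)*(6*1) = -3*9*6 = -27*6 = -162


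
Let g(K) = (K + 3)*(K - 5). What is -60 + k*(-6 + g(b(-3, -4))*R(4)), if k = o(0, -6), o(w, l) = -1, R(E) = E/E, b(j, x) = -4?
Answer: -63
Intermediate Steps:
R(E) = 1
g(K) = (-5 + K)*(3 + K) (g(K) = (3 + K)*(-5 + K) = (-5 + K)*(3 + K))
k = -1
-60 + k*(-6 + g(b(-3, -4))*R(4)) = -60 - (-6 + (-15 + (-4)**2 - 2*(-4))*1) = -60 - (-6 + (-15 + 16 + 8)*1) = -60 - (-6 + 9*1) = -60 - (-6 + 9) = -60 - 1*3 = -60 - 3 = -63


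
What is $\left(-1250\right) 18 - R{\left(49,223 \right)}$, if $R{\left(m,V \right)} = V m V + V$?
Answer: $-2459444$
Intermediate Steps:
$R{\left(m,V \right)} = V + m V^{2}$ ($R{\left(m,V \right)} = m V^{2} + V = V + m V^{2}$)
$\left(-1250\right) 18 - R{\left(49,223 \right)} = \left(-1250\right) 18 - 223 \left(1 + 223 \cdot 49\right) = -22500 - 223 \left(1 + 10927\right) = -22500 - 223 \cdot 10928 = -22500 - 2436944 = -2459444$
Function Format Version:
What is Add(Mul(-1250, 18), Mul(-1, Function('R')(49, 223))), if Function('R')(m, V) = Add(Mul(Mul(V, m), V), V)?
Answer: -2459444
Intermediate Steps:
Function('R')(m, V) = Add(V, Mul(m, Pow(V, 2))) (Function('R')(m, V) = Add(Mul(m, Pow(V, 2)), V) = Add(V, Mul(m, Pow(V, 2))))
Add(Mul(-1250, 18), Mul(-1, Function('R')(49, 223))) = Add(Mul(-1250, 18), Mul(-1, Mul(223, Add(1, Mul(223, 49))))) = Add(-22500, Mul(-1, Mul(223, Add(1, 10927)))) = Add(-22500, Mul(-1, Mul(223, 10928))) = Add(-22500, Mul(-1, 2436944)) = Add(-22500, -2436944) = -2459444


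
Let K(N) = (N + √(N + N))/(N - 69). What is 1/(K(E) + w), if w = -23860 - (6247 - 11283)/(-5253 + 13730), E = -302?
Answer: -2407969150025215/57450753272491249792 + 544079291*I*√151/57450753272491249792 ≈ -4.1914e-5 + 1.1637e-10*I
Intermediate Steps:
w = -202256184/8477 (w = -23860 - (-5036)/8477 = -23860 - 1*(-5036/8477) = -23860 + 5036/8477 = -202256184/8477 ≈ -23859.)
K(N) = (N + √2*√N)/(-69 + N) (K(N) = (N + √(2*N))/(-69 + N) = (N + √2*√N)/(-69 + N))
1/(K(E) + w) = 1/((-302 + √2*√(-302))/(-69 - 302) - 202256184/8477) = 1/((-302 + √2*(I*√302))/(-371) - 202256184/8477) = 1/(-(-302 + 2*I*√151)/371 - 202256184/8477) = 1/((302/371 - 2*I*√151/371) - 202256184/8477) = 1/(-10719212030/449281 - 2*I*√151/371)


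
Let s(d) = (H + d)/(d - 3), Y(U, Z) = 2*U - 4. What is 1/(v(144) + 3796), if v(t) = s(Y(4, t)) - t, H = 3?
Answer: 1/3659 ≈ 0.00027330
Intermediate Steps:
Y(U, Z) = -4 + 2*U
s(d) = (3 + d)/(-3 + d) (s(d) = (3 + d)/(d - 3) = (3 + d)/(-3 + d))
v(t) = 7 - t (v(t) = (3 + (-4 + 2*4))/(-3 + (-4 + 2*4)) - t = (3 + (-4 + 8))/(-3 + (-4 + 8)) - t = (3 + 4)/(-3 + 4) - t = 7/1 - t = 1*7 - t = 7 - t)
1/(v(144) + 3796) = 1/((7 - 1*144) + 3796) = 1/((7 - 144) + 3796) = 1/(-137 + 3796) = 1/3659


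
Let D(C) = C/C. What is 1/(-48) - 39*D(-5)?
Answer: -1873/48 ≈ -39.021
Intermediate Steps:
D(C) = 1
1/(-48) - 39*D(-5) = 1/(-48) - 39*1 = -1/48 - 39 = -1873/48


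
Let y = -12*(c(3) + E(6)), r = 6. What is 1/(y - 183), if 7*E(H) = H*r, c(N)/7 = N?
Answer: -7/3477 ≈ -0.0020132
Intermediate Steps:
c(N) = 7*N
E(H) = 6*H/7 (E(H) = (H*6)/7 = (6*H)/7 = 6*H/7)
y = -2196/7 (y = -12*(7*3 + (6/7)*6) = -12*(21 + 36/7) = -12*183/7 = -2196/7 ≈ -313.71)
1/(y - 183) = 1/(-2196/7 - 183) = 1/(-3477/7) = -7/3477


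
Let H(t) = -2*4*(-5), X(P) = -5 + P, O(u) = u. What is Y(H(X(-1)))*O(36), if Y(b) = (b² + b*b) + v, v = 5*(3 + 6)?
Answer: 116820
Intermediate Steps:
v = 45 (v = 5*9 = 45)
H(t) = 40 (H(t) = -8*(-5) = 40)
Y(b) = 45 + 2*b² (Y(b) = (b² + b*b) + 45 = (b² + b²) + 45 = 2*b² + 45 = 45 + 2*b²)
Y(H(X(-1)))*O(36) = (45 + 2*40²)*36 = (45 + 2*1600)*36 = (45 + 3200)*36 = 3245*36 = 116820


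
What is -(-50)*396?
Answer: 19800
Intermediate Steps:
-(-50)*396 = -50*(-396) = 19800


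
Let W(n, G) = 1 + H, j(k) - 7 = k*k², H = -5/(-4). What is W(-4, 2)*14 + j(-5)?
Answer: -173/2 ≈ -86.500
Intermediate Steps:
H = 5/4 (H = -5*(-¼) = 5/4 ≈ 1.2500)
j(k) = 7 + k³ (j(k) = 7 + k*k² = 7 + k³)
W(n, G) = 9/4 (W(n, G) = 1 + 5/4 = 9/4)
W(-4, 2)*14 + j(-5) = (9/4)*14 + (7 + (-5)³) = 63/2 + (7 - 125) = 63/2 - 118 = -173/2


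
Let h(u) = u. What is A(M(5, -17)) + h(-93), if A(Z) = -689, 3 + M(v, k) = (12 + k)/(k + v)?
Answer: -782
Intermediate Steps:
M(v, k) = -3 + (12 + k)/(k + v)
A(M(5, -17)) + h(-93) = -689 - 93 = -782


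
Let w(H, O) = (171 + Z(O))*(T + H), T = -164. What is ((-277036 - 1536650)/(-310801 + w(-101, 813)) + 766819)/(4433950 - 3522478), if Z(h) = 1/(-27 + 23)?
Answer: 17335081075/20605039856 ≈ 0.84130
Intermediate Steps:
Z(h) = -¼ (Z(h) = 1/(-4) = -¼)
w(H, O) = -28003 + 683*H/4 (w(H, O) = (171 - ¼)*(-164 + H) = 683*(-164 + H)/4 = -28003 + 683*H/4)
((-277036 - 1536650)/(-310801 + w(-101, 813)) + 766819)/(4433950 - 3522478) = ((-277036 - 1536650)/(-310801 + (-28003 + (683/4)*(-101))) + 766819)/(4433950 - 3522478) = (-1813686/(-310801 + (-28003 - 68983/4)) + 766819)/911472 = (-1813686/(-310801 - 180995/4) + 766819)*(1/911472) = (-1813686/(-1424199/4) + 766819)*(1/911472) = (-1813686*(-4/1424199) + 766819)*(1/911472) = (345464/67819 + 766819)*(1/911472) = (52005243225/67819)*(1/911472) = 17335081075/20605039856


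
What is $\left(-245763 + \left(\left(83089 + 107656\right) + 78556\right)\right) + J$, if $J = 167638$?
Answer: $191176$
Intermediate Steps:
$\left(-245763 + \left(\left(83089 + 107656\right) + 78556\right)\right) + J = \left(-245763 + \left(\left(83089 + 107656\right) + 78556\right)\right) + 167638 = \left(-245763 + \left(190745 + 78556\right)\right) + 167638 = \left(-245763 + 269301\right) + 167638 = 23538 + 167638 = 191176$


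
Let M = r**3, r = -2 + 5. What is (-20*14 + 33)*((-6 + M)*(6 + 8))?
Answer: -72618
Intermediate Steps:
r = 3
M = 27 (M = 3**3 = 27)
(-20*14 + 33)*((-6 + M)*(6 + 8)) = (-20*14 + 33)*((-6 + 27)*(6 + 8)) = (-280 + 33)*(21*14) = -247*294 = -72618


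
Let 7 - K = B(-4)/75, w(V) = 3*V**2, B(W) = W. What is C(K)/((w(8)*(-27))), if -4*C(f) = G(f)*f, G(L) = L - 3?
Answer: 10051/7290000 ≈ 0.0013787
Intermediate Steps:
G(L) = -3 + L
K = 529/75 (K = 7 - (-4)/75 = 7 - 1*(-4/75) = 7 + 4/75 = 529/75 ≈ 7.0533)
C(f) = -f*(-3 + f)/4 (C(f) = -(-3 + f)*f/4 = -f*(-3 + f)/4)
C(K)/((w(8)*(-27))) = ((1/4)*(529/75)*(3 - 1*529/75))/(((3*8**2)*(-27))) = ((1/4)*(529/75)*(3 - 529/75))/(((3*64)*(-27))) = ((1/4)*(529/75)*(-304/75))/((192*(-27))) = -40204/5625/(-5184) = -40204/5625*(-1/5184) = 10051/7290000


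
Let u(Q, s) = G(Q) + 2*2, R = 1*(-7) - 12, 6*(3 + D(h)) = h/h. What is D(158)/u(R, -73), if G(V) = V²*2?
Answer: -17/4356 ≈ -0.0039027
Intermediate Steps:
D(h) = -17/6 (D(h) = -3 + (h/h)/6 = -3 + (⅙)*1 = -3 + ⅙ = -17/6)
G(V) = 2*V²
R = -19 (R = -7 - 12 = -19)
u(Q, s) = 4 + 2*Q² (u(Q, s) = 2*Q² + 2*2 = 2*Q² + 4 = 4 + 2*Q²)
D(158)/u(R, -73) = -17/(6*(4 + 2*(-19)²)) = -17/(6*(4 + 2*361)) = -17/(6*(4 + 722)) = -17/6/726 = -17/6*1/726 = -17/4356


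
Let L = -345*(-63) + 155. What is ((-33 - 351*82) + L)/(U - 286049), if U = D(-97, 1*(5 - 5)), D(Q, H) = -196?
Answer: 1385/57249 ≈ 0.024193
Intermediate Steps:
L = 21890 (L = 21735 + 155 = 21890)
U = -196
((-33 - 351*82) + L)/(U - 286049) = ((-33 - 351*82) + 21890)/(-196 - 286049) = ((-33 - 28782) + 21890)/(-286245) = (-28815 + 21890)*(-1/286245) = -6925*(-1/286245) = 1385/57249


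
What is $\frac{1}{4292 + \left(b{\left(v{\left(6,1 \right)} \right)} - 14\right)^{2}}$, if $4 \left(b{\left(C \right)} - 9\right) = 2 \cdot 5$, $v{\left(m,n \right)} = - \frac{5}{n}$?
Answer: $\frac{4}{17193} \approx 0.00023265$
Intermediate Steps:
$b{\left(C \right)} = \frac{23}{2}$ ($b{\left(C \right)} = 9 + \frac{2 \cdot 5}{4} = 9 + \frac{1}{4} \cdot 10 = 9 + \frac{5}{2} = \frac{23}{2}$)
$\frac{1}{4292 + \left(b{\left(v{\left(6,1 \right)} \right)} - 14\right)^{2}} = \frac{1}{4292 + \left(\frac{23}{2} - 14\right)^{2}} = \frac{1}{4292 + \left(- \frac{5}{2}\right)^{2}} = \frac{1}{4292 + \frac{25}{4}} = \frac{1}{\frac{17193}{4}} = \frac{4}{17193}$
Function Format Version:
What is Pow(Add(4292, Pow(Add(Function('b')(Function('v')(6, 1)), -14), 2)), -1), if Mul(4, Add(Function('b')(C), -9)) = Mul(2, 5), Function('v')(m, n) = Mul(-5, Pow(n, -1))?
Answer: Rational(4, 17193) ≈ 0.00023265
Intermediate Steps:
Function('b')(C) = Rational(23, 2) (Function('b')(C) = Add(9, Mul(Rational(1, 4), Mul(2, 5))) = Add(9, Mul(Rational(1, 4), 10)) = Add(9, Rational(5, 2)) = Rational(23, 2))
Pow(Add(4292, Pow(Add(Function('b')(Function('v')(6, 1)), -14), 2)), -1) = Pow(Add(4292, Pow(Add(Rational(23, 2), -14), 2)), -1) = Pow(Add(4292, Pow(Rational(-5, 2), 2)), -1) = Pow(Add(4292, Rational(25, 4)), -1) = Pow(Rational(17193, 4), -1) = Rational(4, 17193)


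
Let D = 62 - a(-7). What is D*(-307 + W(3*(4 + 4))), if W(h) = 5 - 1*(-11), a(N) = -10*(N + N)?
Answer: 22698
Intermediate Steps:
a(N) = -20*N
W(h) = 16 (W(h) = 5 + 11 = 16)
D = -78 (D = 62 - (-20)*(-7) = 62 - 1*140 = 62 - 140 = -78)
D*(-307 + W(3*(4 + 4))) = -78*(-307 + 16) = -78*(-291) = 22698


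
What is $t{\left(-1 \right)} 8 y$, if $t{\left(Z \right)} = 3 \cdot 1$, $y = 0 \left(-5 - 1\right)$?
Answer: $0$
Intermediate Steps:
$y = 0$ ($y = 0 \left(-6\right) = 0$)
$t{\left(Z \right)} = 3$
$t{\left(-1 \right)} 8 y = 3 \cdot 8 \cdot 0 = 24 \cdot 0 = 0$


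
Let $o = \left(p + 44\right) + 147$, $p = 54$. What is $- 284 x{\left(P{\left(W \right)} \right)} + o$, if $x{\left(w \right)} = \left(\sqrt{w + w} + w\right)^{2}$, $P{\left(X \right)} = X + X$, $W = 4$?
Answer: $-40651$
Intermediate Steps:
$o = 245$ ($o = \left(54 + 44\right) + 147 = 98 + 147 = 245$)
$P{\left(X \right)} = 2 X$
$x{\left(w \right)} = \left(w + \sqrt{2} \sqrt{w}\right)^{2}$ ($x{\left(w \right)} = \left(\sqrt{2 w} + w\right)^{2} = \left(\sqrt{2} \sqrt{w} + w\right)^{2} = \left(w + \sqrt{2} \sqrt{w}\right)^{2}$)
$- 284 x{\left(P{\left(W \right)} \right)} + o = - 284 \left(2 \cdot 4 + \sqrt{2} \sqrt{2 \cdot 4}\right)^{2} + 245 = - 284 \left(8 + \sqrt{2} \sqrt{8}\right)^{2} + 245 = - 284 \left(8 + \sqrt{2} \cdot 2 \sqrt{2}\right)^{2} + 245 = - 284 \left(8 + 4\right)^{2} + 245 = - 284 \cdot 12^{2} + 245 = \left(-284\right) 144 + 245 = -40896 + 245 = -40651$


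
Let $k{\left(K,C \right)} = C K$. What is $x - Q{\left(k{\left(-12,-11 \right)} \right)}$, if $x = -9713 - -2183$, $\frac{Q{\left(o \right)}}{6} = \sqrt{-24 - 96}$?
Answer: $-7530 - 12 i \sqrt{30} \approx -7530.0 - 65.727 i$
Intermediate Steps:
$Q{\left(o \right)} = 12 i \sqrt{30}$ ($Q{\left(o \right)} = 6 \sqrt{-24 - 96} = 6 \sqrt{-120} = 6 \cdot 2 i \sqrt{30} = 12 i \sqrt{30}$)
$x = -7530$ ($x = -9713 + 2183 = -7530$)
$x - Q{\left(k{\left(-12,-11 \right)} \right)} = -7530 - 12 i \sqrt{30}$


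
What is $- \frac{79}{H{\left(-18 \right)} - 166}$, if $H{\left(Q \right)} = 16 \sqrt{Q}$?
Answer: $\frac{6557}{16082} + \frac{948 i \sqrt{2}}{8041} \approx 0.40772 + 0.16673 i$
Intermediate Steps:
$- \frac{79}{H{\left(-18 \right)} - 166} = - \frac{79}{16 \sqrt{-18} - 166} = - \frac{79}{16 \cdot 3 i \sqrt{2} - 166} = - \frac{79}{48 i \sqrt{2} - 166} = - \frac{79}{-166 + 48 i \sqrt{2}}$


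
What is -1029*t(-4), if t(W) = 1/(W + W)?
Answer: 1029/8 ≈ 128.63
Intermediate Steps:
t(W) = 1/(2*W)
-1029*t(-4) = -1029/(2*(-4)) = -1029*(-1)/(2*4) = -1029*(-⅛) = 1029/8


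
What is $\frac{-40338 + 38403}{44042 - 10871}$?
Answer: $- \frac{645}{11057} \approx -0.058334$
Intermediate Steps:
$\frac{-40338 + 38403}{44042 - 10871} = - \frac{1935}{44042 + \left(-16539 + 5668\right)} = - \frac{1935}{44042 - 10871} = - \frac{1935}{33171} = \left(-1935\right) \frac{1}{33171} = - \frac{645}{11057}$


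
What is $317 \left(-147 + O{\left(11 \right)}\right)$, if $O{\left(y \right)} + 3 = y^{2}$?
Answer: $-9193$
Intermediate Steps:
$O{\left(y \right)} = -3 + y^{2}$
$317 \left(-147 + O{\left(11 \right)}\right) = 317 \left(-147 - \left(3 - 11^{2}\right)\right) = 317 \left(-147 + \left(-3 + 121\right)\right) = 317 \left(-147 + 118\right) = 317 \left(-29\right) = -9193$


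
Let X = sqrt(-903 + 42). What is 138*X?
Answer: 138*I*sqrt(861) ≈ 4049.3*I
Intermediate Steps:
X = I*sqrt(861) (X = sqrt(-861) = I*sqrt(861) ≈ 29.343*I)
138*X = 138*(I*sqrt(861)) = 138*I*sqrt(861)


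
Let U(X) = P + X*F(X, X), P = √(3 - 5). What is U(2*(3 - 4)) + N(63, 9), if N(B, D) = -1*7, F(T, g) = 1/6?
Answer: -22/3 + I*√2 ≈ -7.3333 + 1.4142*I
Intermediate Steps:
F(T, g) = ⅙
N(B, D) = -7
P = I*√2 (P = √(-2) = I*√2 ≈ 1.4142*I)
U(X) = X/6 + I*√2 (U(X) = I*√2 + X*(⅙) = I*√2 + X/6 = X/6 + I*√2)
U(2*(3 - 4)) + N(63, 9) = ((2*(3 - 4))/6 + I*√2) - 7 = ((2*(-1))/6 + I*√2) - 7 = ((⅙)*(-2) + I*√2) - 7 = (-⅓ + I*√2) - 7 = -22/3 + I*√2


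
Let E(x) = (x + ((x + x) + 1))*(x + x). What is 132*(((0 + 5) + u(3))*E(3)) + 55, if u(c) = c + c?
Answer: 87175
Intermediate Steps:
E(x) = 2*x*(1 + 3*x) (E(x) = (x + (2*x + 1))*(2*x) = (x + (1 + 2*x))*(2*x) = (1 + 3*x)*(2*x) = 2*x*(1 + 3*x))
u(c) = 2*c
132*(((0 + 5) + u(3))*E(3)) + 55 = 132*(((0 + 5) + 2*3)*(2*3*(1 + 3*3))) + 55 = 132*((5 + 6)*(2*3*(1 + 9))) + 55 = 132*(11*(2*3*10)) + 55 = 132*(11*60) + 55 = 132*660 + 55 = 87120 + 55 = 87175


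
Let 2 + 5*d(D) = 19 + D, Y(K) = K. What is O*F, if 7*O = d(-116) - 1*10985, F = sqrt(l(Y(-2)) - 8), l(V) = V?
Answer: -55024*I*sqrt(10)/35 ≈ -4971.5*I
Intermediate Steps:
d(D) = 17/5 + D/5 (d(D) = -2/5 + (19 + D)/5 = -2/5 + (19/5 + D/5) = 17/5 + D/5)
F = I*sqrt(10) (F = sqrt(-2 - 8) = sqrt(-10) = I*sqrt(10) ≈ 3.1623*I)
O = -55024/35 (O = ((17/5 + (1/5)*(-116)) - 1*10985)/7 = ((17/5 - 116/5) - 10985)/7 = (-99/5 - 10985)/7 = (1/7)*(-55024/5) = -55024/35 ≈ -1572.1)
O*F = -55024*I*sqrt(10)/35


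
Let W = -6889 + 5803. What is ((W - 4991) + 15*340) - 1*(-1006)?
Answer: 29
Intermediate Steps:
W = -1086
((W - 4991) + 15*340) - 1*(-1006) = ((-1086 - 4991) + 15*340) - 1*(-1006) = (-6077 + 5100) + 1006 = -977 + 1006 = 29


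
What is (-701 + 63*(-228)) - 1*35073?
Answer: -50138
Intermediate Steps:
(-701 + 63*(-228)) - 1*35073 = (-701 - 14364) - 35073 = -15065 - 35073 = -50138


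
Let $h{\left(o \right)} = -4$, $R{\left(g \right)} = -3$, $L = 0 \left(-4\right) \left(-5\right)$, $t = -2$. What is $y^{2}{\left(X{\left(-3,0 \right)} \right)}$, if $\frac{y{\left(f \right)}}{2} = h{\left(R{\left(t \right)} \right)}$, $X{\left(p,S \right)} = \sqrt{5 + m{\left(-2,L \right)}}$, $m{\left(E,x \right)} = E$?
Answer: $64$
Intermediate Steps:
$L = 0$ ($L = 0 \left(-5\right) = 0$)
$X{\left(p,S \right)} = \sqrt{3}$ ($X{\left(p,S \right)} = \sqrt{5 - 2} = \sqrt{3}$)
$y{\left(f \right)} = -8$ ($y{\left(f \right)} = 2 \left(-4\right) = -8$)
$y^{2}{\left(X{\left(-3,0 \right)} \right)} = \left(-8\right)^{2} = 64$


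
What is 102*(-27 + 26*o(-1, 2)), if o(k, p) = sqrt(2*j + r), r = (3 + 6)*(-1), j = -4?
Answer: -2754 + 2652*I*sqrt(17) ≈ -2754.0 + 10934.0*I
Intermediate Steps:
r = -9 (r = 9*(-1) = -9)
o(k, p) = I*sqrt(17) (o(k, p) = sqrt(2*(-4) - 9) = sqrt(-8 - 9) = sqrt(-17) = I*sqrt(17))
102*(-27 + 26*o(-1, 2)) = 102*(-27 + 26*(I*sqrt(17))) = 102*(-27 + 26*I*sqrt(17)) = -2754 + 2652*I*sqrt(17)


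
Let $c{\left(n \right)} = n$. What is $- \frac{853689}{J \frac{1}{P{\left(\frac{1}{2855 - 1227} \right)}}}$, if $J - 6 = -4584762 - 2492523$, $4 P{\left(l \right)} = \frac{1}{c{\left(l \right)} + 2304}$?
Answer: $\frac{10528831}{804432054719} \approx 1.3089 \cdot 10^{-5}$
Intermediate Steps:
$P{\left(l \right)} = \frac{1}{4 \left(2304 + l\right)}$ ($P{\left(l \right)} = \frac{1}{4 \left(l + 2304\right)} = \frac{1}{4 \left(2304 + l\right)}$)
$J = -7077279$ ($J = 6 - 7077285 = -7077279$)
$- \frac{853689}{J \frac{1}{P{\left(\frac{1}{2855 - 1227} \right)}}} = - \frac{853689}{\left(-7077279\right) \frac{1}{\frac{1}{4} \frac{1}{2304 + \frac{1}{2855 - 1227}}}} = - \frac{853689}{\left(-7077279\right) \frac{1}{\frac{1}{4} \frac{1}{2304 + \frac{1}{1628}}}} = - \frac{853689}{\left(-7077279\right) \frac{1}{\frac{1}{4} \frac{1}{\frac{3750913}{1628}}}} = - \frac{853689}{\left(-7077279\right) \frac{1}{\frac{1}{4} \cdot \frac{1628}{3750913}}} = - \frac{853689}{\left(-7077279\right) \frac{1}{\frac{407}{3750913}}} = - \frac{853689}{\left(-7077279\right) \frac{3750913}{407}} = - \frac{853689}{- \frac{2413296164157}{37}} = \left(-853689\right) \left(- \frac{37}{2413296164157}\right) = \frac{10528831}{804432054719}$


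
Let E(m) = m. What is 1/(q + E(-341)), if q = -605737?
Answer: -1/606078 ≈ -1.6500e-6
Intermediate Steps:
1/(q + E(-341)) = 1/(-605737 - 341) = 1/(-606078) = -1/606078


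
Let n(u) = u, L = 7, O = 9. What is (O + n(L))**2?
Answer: 256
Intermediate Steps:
(O + n(L))**2 = (9 + 7)**2 = 16**2 = 256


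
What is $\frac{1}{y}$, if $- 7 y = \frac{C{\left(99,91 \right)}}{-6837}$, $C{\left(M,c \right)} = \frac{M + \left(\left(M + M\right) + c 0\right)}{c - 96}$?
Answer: $- \frac{79765}{99} \approx -805.71$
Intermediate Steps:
$C{\left(M,c \right)} = \frac{3 M}{-96 + c}$ ($C{\left(M,c \right)} = \frac{M + \left(2 M + 0\right)}{-96 + c} = \frac{M + 2 M}{-96 + c} = \frac{3 M}{-96 + c}$)
$y = - \frac{99}{79765}$ ($y = - \frac{3 \cdot 99 \frac{1}{-96 + 91} \frac{1}{-6837}}{7} = - \frac{3 \cdot 99 \frac{1}{-5} \left(- \frac{1}{6837}\right)}{7} = - \frac{3 \cdot 99 \left(- \frac{1}{5}\right) \left(- \frac{1}{6837}\right)}{7} = - \frac{\left(- \frac{297}{5}\right) \left(- \frac{1}{6837}\right)}{7} = \left(- \frac{1}{7}\right) \frac{99}{11395} = - \frac{99}{79765} \approx -0.0012411$)
$\frac{1}{y} = \frac{1}{- \frac{99}{79765}} = - \frac{79765}{99}$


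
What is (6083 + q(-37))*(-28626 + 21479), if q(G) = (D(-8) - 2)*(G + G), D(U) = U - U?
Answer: -44532957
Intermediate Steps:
D(U) = 0
q(G) = -4*G (q(G) = (0 - 2)*(G + G) = -4*G)
(6083 + q(-37))*(-28626 + 21479) = (6083 - 4*(-37))*(-28626 + 21479) = (6083 + 148)*(-7147) = 6231*(-7147) = -44532957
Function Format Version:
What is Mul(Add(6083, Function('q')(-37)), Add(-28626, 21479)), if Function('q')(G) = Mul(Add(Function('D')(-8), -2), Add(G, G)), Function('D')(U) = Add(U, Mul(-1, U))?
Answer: -44532957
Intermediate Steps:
Function('D')(U) = 0
Function('q')(G) = Mul(-4, G) (Function('q')(G) = Mul(Add(0, -2), Add(G, G)) = Mul(-2, Mul(2, G)) = Mul(-4, G))
Mul(Add(6083, Function('q')(-37)), Add(-28626, 21479)) = Mul(Add(6083, Mul(-4, -37)), Add(-28626, 21479)) = Mul(Add(6083, 148), -7147) = Mul(6231, -7147) = -44532957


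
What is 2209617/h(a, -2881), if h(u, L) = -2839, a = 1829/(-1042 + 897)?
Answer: -2209617/2839 ≈ -778.31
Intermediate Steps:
a = -1829/145 (a = 1829/(-145) = 1829*(-1/145) = -1829/145 ≈ -12.614)
2209617/h(a, -2881) = 2209617/(-2839) = 2209617*(-1/2839) = -2209617/2839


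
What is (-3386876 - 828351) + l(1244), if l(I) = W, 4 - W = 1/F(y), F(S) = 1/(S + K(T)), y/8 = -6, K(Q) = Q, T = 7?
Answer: -4215182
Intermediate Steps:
y = -48 (y = 8*(-6) = -48)
F(S) = 1/(7 + S) (F(S) = 1/(S + 7) = 1/(7 + S))
W = 45 (W = 4 - 1/(1/(7 - 48)) = 4 - 1/(1/(-41)) = 4 - 1/(-1/41) = 4 - 1*(-41) = 4 + 41 = 45)
l(I) = 45
(-3386876 - 828351) + l(1244) = (-3386876 - 828351) + 45 = -4215227 + 45 = -4215182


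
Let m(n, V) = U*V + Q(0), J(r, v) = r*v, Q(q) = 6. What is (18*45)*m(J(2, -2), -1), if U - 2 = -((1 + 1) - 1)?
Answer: 4050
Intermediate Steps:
U = 1 (U = 2 - ((1 + 1) - 1) = 2 - (2 - 1) = 2 - 1*1 = 2 - 1 = 1)
m(n, V) = 6 + V (m(n, V) = 1*V + 6 = V + 6 = 6 + V)
(18*45)*m(J(2, -2), -1) = (18*45)*(6 - 1) = 810*5 = 4050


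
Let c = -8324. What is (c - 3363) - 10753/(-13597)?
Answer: -158897386/13597 ≈ -11686.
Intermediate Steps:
(c - 3363) - 10753/(-13597) = (-8324 - 3363) - 10753/(-13597) = -11687 - 10753*(-1/13597) = -11687 + 10753/13597 = -158897386/13597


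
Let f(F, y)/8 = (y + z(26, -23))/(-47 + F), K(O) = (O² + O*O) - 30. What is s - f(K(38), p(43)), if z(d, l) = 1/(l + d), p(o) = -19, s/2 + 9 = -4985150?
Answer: -84079691246/8433 ≈ -9.9703e+6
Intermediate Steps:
s = -9970318 (s = -18 + 2*(-4985150) = -18 - 9970300 = -9970318)
z(d, l) = 1/(d + l)
K(O) = -30 + 2*O² (K(O) = (O² + O²) - 30 = 2*O² - 30 = -30 + 2*O²)
f(F, y) = 8*(⅓ + y)/(-47 + F) (f(F, y) = 8*((y + 1/(26 - 23))/(-47 + F)) = 8*((y + 1/3)/(-47 + F)) = 8*((y + ⅓)/(-47 + F)) = 8*((⅓ + y)/(-47 + F)) = 8*(⅓ + y)/(-47 + F))
s - f(K(38), p(43)) = -9970318 - 8*(1 + 3*(-19))/(3*(-47 + (-30 + 2*38²))) = -9970318 - 8*(1 - 57)/(3*(-47 + (-30 + 2*1444))) = -9970318 - 8*(-56)/(3*(-47 + (-30 + 2888))) = -9970318 - 8*(-56)/(3*(-47 + 2858)) = -9970318 - 8*(-56)/(3*2811) = -9970318 - 1*(-448/8433) = -9970318 + 448/8433 = -84079691246/8433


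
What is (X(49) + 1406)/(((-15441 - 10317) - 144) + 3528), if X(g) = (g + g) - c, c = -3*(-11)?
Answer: -1471/22374 ≈ -0.065746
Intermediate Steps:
c = 33
X(g) = -33 + 2*g (X(g) = (g + g) - 1*33 = 2*g - 33 = -33 + 2*g)
(X(49) + 1406)/(((-15441 - 10317) - 144) + 3528) = ((-33 + 2*49) + 1406)/(((-15441 - 10317) - 144) + 3528) = ((-33 + 98) + 1406)/((-25758 - 144) + 3528) = (65 + 1406)/(-25902 + 3528) = 1471/(-22374) = 1471*(-1/22374) = -1471/22374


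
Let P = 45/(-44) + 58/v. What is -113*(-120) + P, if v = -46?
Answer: 13720409/1012 ≈ 13558.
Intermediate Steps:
P = -2311/1012 (P = 45/(-44) + 58/(-46) = 45*(-1/44) + 58*(-1/46) = -45/44 - 29/23 = -2311/1012 ≈ -2.2836)
-113*(-120) + P = -113*(-120) - 2311/1012 = 13560 - 2311/1012 = 13720409/1012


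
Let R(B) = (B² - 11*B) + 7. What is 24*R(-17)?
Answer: 11592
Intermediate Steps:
R(B) = 7 + B² - 11*B
24*R(-17) = 24*(7 + (-17)² - 11*(-17)) = 24*(7 + 289 + 187) = 24*483 = 11592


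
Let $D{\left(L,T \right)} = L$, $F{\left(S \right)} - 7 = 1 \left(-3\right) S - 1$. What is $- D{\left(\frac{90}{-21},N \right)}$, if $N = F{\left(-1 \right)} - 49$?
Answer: $\frac{30}{7} \approx 4.2857$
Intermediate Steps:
$F{\left(S \right)} = 6 - 3 S$ ($F{\left(S \right)} = 7 + \left(1 \left(-3\right) S - 1\right) = 7 - \left(1 + 3 S\right) = 6 - 3 S$)
$N = -40$ ($N = \left(6 - -3\right) - 49 = \left(6 + 3\right) - 49 = 9 - 49 = -40$)
$- D{\left(\frac{90}{-21},N \right)} = - \frac{90}{-21} = - \frac{90 \left(-1\right)}{21} = \left(-1\right) \left(- \frac{30}{7}\right) = \frac{30}{7}$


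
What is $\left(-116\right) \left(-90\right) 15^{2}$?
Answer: $2349000$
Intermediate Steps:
$\left(-116\right) \left(-90\right) 15^{2} = 10440 \cdot 225 = 2349000$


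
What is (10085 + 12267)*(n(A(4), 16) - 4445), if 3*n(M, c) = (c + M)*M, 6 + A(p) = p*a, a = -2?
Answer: -298689776/3 ≈ -9.9563e+7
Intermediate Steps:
A(p) = -6 - 2*p (A(p) = -6 + p*(-2) = -6 - 2*p)
n(M, c) = M*(M + c)/3 (n(M, c) = ((c + M)*M)/3 = ((M + c)*M)/3 = (M*(M + c))/3 = M*(M + c)/3)
(10085 + 12267)*(n(A(4), 16) - 4445) = (10085 + 12267)*((-6 - 2*4)*((-6 - 2*4) + 16)/3 - 4445) = 22352*((-6 - 8)*((-6 - 8) + 16)/3 - 4445) = 22352*((1/3)*(-14)*(-14 + 16) - 4445) = 22352*((1/3)*(-14)*2 - 4445) = 22352*(-28/3 - 4445) = 22352*(-13363/3) = -298689776/3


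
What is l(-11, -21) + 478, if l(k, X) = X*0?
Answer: 478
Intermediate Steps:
l(k, X) = 0
l(-11, -21) + 478 = 0 + 478 = 478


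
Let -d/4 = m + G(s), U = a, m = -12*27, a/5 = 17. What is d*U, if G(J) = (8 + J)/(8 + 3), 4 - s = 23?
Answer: 110500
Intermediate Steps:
s = -19 (s = 4 - 1*23 = 4 - 23 = -19)
a = 85 (a = 5*17 = 85)
G(J) = 8/11 + J/11 (G(J) = (8 + J)/11 = (8 + J)*(1/11) = 8/11 + J/11)
m = -324
U = 85
d = 1300 (d = -4*(-324 + (8/11 + (1/11)*(-19))) = -4*(-324 + (8/11 - 19/11)) = -4*(-324 - 1) = -4*(-325) = 1300)
d*U = 1300*85 = 110500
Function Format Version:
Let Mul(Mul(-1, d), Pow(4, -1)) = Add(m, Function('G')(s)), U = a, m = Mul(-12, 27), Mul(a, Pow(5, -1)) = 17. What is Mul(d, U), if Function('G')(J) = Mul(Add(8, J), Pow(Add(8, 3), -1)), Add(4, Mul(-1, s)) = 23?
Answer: 110500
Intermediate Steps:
s = -19 (s = Add(4, Mul(-1, 23)) = Add(4, -23) = -19)
a = 85 (a = Mul(5, 17) = 85)
Function('G')(J) = Add(Rational(8, 11), Mul(Rational(1, 11), J)) (Function('G')(J) = Mul(Add(8, J), Pow(11, -1)) = Mul(Add(8, J), Rational(1, 11)) = Add(Rational(8, 11), Mul(Rational(1, 11), J)))
m = -324
U = 85
d = 1300 (d = Mul(-4, Add(-324, Add(Rational(8, 11), Mul(Rational(1, 11), -19)))) = Mul(-4, Add(-324, Add(Rational(8, 11), Rational(-19, 11)))) = Mul(-4, Add(-324, -1)) = Mul(-4, -325) = 1300)
Mul(d, U) = Mul(1300, 85) = 110500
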